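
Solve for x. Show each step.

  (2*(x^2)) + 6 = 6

Step 1. [(2*(x^2)) + 6 = 6] 2 | LHS and 2 | 6: pull 2 out, so factor: (x^2) + 3 = 3.
Step 2. [(x^2) + 3 = 3] peel the +3: subtract 3 from each side, so sub: x^2 = 0.
Step 3. [x^2 = 0] LHS squared, RHS 0 ≥ 0: apply √ (±), so sqrt: x = 0.

Answer: x ∈ {0}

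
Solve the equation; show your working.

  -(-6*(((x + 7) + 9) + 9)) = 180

Step 1. [-(-6*(((x + 7) + 9) + 9)) = 180] flip signs both sides ⇒ neg: -6*(((x + 7) + 9) + 9) = -180.
Step 2. [-6*(((x + 7) + 9) + 9) = -180] LHS = -6·(…); ÷-6 both sides, so div: ((x + 7) + 9) + 9 = 30.
Step 3. [((x + 7) + 9) + 9 = 30] the outer +9 inverts by subtracting 9. So sub: (x + 7) + 9 = 21.
Step 4. [(x + 7) + 9 = 21] subtract 9: x sits inside (… + 9). So sub: x + 7 = 12.
Step 5. [x + 7 = 12] subtract 7: x sits inside (… + 7), so sub: x = 5.

Answer: x ∈ {5}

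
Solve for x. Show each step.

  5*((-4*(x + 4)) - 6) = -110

Step 1. [5*((-4*(x + 4)) - 6) = -110] divide by the outer 5 ⇒ div: (-4*(x + 4)) - 6 = -22.
Step 2. [(-4*(x + 4)) - 6 = -22] peel the -6: add 6 from each side. So sub: -4*(x + 4) = -16.
Step 3. [-4*(x + 4) = -16] divide by the outer -4, so div: x + 4 = 4.
Step 4. [x + 4 = 4] 4 comes off first (subtract 4) ⇒ sub: x = 0.

Answer: x ∈ {0}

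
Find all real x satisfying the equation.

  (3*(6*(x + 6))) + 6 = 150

Step 1. [(3*(6*(x + 6))) + 6 = 150] subtract 6: x sits inside (… + 6). So sub: 3*(6*(x + 6)) = 144.
Step 2. [3*(6*(x + 6)) = 144] leading coefficient 3: divide by 3, so div: 6*(x + 6) = 48.
Step 3. [6*(x + 6) = 48] 6·(inner) — divide through by 6 ⇒ div: x + 6 = 8.
Step 4. [x + 6 = 8] subtract 6: x sits inside (… + 6). So sub: x = 2.

Answer: x ∈ {2}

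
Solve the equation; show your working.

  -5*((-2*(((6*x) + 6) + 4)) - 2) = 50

Step 1. [-5*((-2*(((6*x) + 6) + 4)) - 2) = 50] -5 out front; divide by -5 ⇒ div: (-2*(((6*x) + 6) + 4)) - 2 = -10.
Step 2. [(-2*(((6*x) + 6) + 4)) - 2 = -10] the outer -2 inverts by adding 2. So sub: -2*(((6*x) + 6) + 4) = -8.
Step 3. [-2*(((6*x) + 6) + 4) = -8] LHS = -2·(…); ÷-2 both sides, so div: ((6*x) + 6) + 4 = 4.
Step 4. [((6*x) + 6) + 4 = 4] subtract 4: x sits inside (… + 4), so sub: (6*x) + 6 = 0.
Step 5. [(6*x) + 6 = 0] peel the +6: subtract 6 from each side. So sub: 6*x = -6.
Step 6. [6*x = -6] 6 out front; divide by 6 ⇒ div: x = -1.

Answer: x ∈ {-1}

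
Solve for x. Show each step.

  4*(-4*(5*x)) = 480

Step 1. [4*(-4*(5*x)) = 480] 4·(inner) — divide through by 4 ⇒ div: -4*(5*x) = 120.
Step 2. [-4*(5*x) = 120] -4·(inner) — divide through by -4 ⇒ div: 5*x = -30.
Step 3. [5*x = -30] 5 out front; divide by 5, so div: x = -6.

Answer: x ∈ {-6}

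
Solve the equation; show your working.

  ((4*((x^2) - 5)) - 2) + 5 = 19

Step 1. [((4*((x^2) - 5)) - 2) + 5 = 19] +5 is outermost — subtract 5 both sides ⇒ sub: (4*((x^2) - 5)) - 2 = 14.
Step 2. [(4*((x^2) - 5)) - 2 = 14] the outer -2 inverts by adding 2, so sub: 4*((x^2) - 5) = 16.
Step 3. [4*((x^2) - 5) = 16] leading coefficient 4: divide by 4, so div: (x^2) - 5 = 4.
Step 4. [(x^2) - 5 = 4] 5 comes off first (add 5), so sub: x^2 = 9.
Step 5. [x^2 = 9] LHS squared, RHS 9 ≥ 0: apply √ (±). So sqrt: x = 3 or -3.

Answer: x ∈ {-3, 3}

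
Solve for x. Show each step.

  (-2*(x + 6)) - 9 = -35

Step 1. [(-2*(x + 6)) - 9 = -35] peel the -9: add 9 from each side, so sub: -2*(x + 6) = -26.
Step 2. [-2*(x + 6) = -26] -2 out front; divide by -2 ⇒ div: x + 6 = 13.
Step 3. [x + 6 = 13] peel the +6: subtract 6 from each side ⇒ sub: x = 7.

Answer: x ∈ {7}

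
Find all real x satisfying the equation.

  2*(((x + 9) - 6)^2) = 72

Step 1. [2*(((x + 9) - 6)^2) = 72] LHS = 2·(…); ÷2 both sides, so div: ((x + 9) - 6)^2 = 36.
Step 2. [((x + 9) - 6)^2 = 36] LHS squared, RHS 36 ≥ 0: apply √ (±) ⇒ sqrt: (x + 9) - 6 = 6 or -6.
Step 3. [(x + 9) - 6 = 6 or -6] -6 is outermost — add 6 both sides, so sub: x + 9 = 12 or 0.
Step 4. [x + 9 = 12 or 0] peel the +9: subtract 9 from each side, so sub: x = 3 or -9.

Answer: x ∈ {-9, 3}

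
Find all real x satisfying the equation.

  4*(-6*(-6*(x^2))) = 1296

Step 1. [4*(-6*(-6*(x^2))) = 1296] leading coefficient 4: divide by 4. So div: -6*(-6*(x^2)) = 324.
Step 2. [-6*(-6*(x^2)) = 324] leading coefficient -6: divide by -6. So div: -6*(x^2) = -54.
Step 3. [-6*(x^2) = -54] leading coefficient -6: divide by -6. So div: x^2 = 9.
Step 4. [x^2 = 9] LHS squared, RHS 9 ≥ 0: apply √ (±) ⇒ sqrt: x = 3 or -3.

Answer: x ∈ {-3, 3}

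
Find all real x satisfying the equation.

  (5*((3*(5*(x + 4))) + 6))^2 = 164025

Step 1. [(5*((3*(5*(x + 4))) + 6))^2 = 164025] LHS squared, RHS 164025 ≥ 0: apply √ (±), so sqrt: 5*((3*(5*(x + 4))) + 6) = 405 or -405.
Step 2. [5*((3*(5*(x + 4))) + 6) = 405 or -405] 5·(inner) — divide through by 5 ⇒ div: (3*(5*(x + 4))) + 6 = 81 or -81.
Step 3. [(3*(5*(x + 4))) + 6 = 81 or -81] 3 divides every term; factor it out, so factor: (5*(x + 4)) + 2 = 27 or -27.
Step 4. [(5*(x + 4)) + 2 = 27 or -27] the outer +2 inverts by subtracting 2 ⇒ sub: 5*(x + 4) = 25 or -29.
Step 5. [5*(x + 4) = 25 or -29] 5·(inner) — divide through by 5 ⇒ div: x + 4 = 5 or -29/5.
Step 6. [x + 4 = 5 or -29/5] peel the +4: subtract 4 from each side ⇒ sub: x = 1 or -49/5.

Answer: x ∈ {-49/5, 1}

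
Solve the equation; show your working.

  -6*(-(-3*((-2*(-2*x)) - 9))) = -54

Step 1. [-6*(-(-3*((-2*(-2*x)) - 9))) = -54] LHS = -6·(…); ÷-6 both sides. So div: -(-3*((-2*(-2*x)) - 9)) = 9.
Step 2. [-(-3*((-2*(-2*x)) - 9)) = 9] LHS negated; negate both sides, so neg: -3*((-2*(-2*x)) - 9) = -9.
Step 3. [-3*((-2*(-2*x)) - 9) = -9] -3·(inner) — divide through by -3 ⇒ div: (-2*(-2*x)) - 9 = 3.
Step 4. [(-2*(-2*x)) - 9 = 3] the outer -9 inverts by adding 9. So sub: -2*(-2*x) = 12.
Step 5. [-2*(-2*x) = 12] LHS = -2·(…); ÷-2 both sides, so div: -2*x = -6.
Step 6. [-2*x = -6] -2 out front; divide by -2 ⇒ div: x = 3.

Answer: x ∈ {3}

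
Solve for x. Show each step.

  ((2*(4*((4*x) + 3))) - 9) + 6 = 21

Step 1. [((2*(4*((4*x) + 3))) - 9) + 6 = 21] peel the +6: subtract 6 from each side ⇒ sub: (2*(4*((4*x) + 3))) - 9 = 15.
Step 2. [(2*(4*((4*x) + 3))) - 9 = 15] the outer -9 inverts by adding 9, so sub: 2*(4*((4*x) + 3)) = 24.
Step 3. [2*(4*((4*x) + 3)) = 24] divide by the outer 2. So div: 4*((4*x) + 3) = 12.
Step 4. [4*((4*x) + 3) = 12] leading coefficient 4: divide by 4, so div: (4*x) + 3 = 3.
Step 5. [(4*x) + 3 = 3] 3 comes off first (subtract 3). So sub: 4*x = 0.
Step 6. [4*x = 0] 4 out front; divide by 4 ⇒ div: x = 0.

Answer: x ∈ {0}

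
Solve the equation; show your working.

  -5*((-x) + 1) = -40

Step 1. [-5*((-x) + 1) = -40] leading coefficient -5: divide by -5 ⇒ div: (-x) + 1 = 8.
Step 2. [(-x) + 1 = 8] subtract 1: x sits inside (… + 1). So sub: -x = 7.
Step 3. [-x = 7] leading − — multiply by −1, so neg: x = -7.

Answer: x ∈ {-7}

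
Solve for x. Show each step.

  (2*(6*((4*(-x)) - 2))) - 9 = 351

Step 1. [(2*(6*((4*(-x)) - 2))) - 9 = 351] the outer -9 inverts by adding 9 ⇒ sub: 2*(6*((4*(-x)) - 2)) = 360.
Step 2. [2*(6*((4*(-x)) - 2)) = 360] LHS = 2·(…); ÷2 both sides, so div: 6*((4*(-x)) - 2) = 180.
Step 3. [6*((4*(-x)) - 2) = 180] divide by the outer 6, so div: (4*(-x)) - 2 = 30.
Step 4. [(4*(-x)) - 2 = 30] -2 is outermost — add 2 both sides, so sub: 4*(-x) = 32.
Step 5. [4*(-x) = 32] divide by the outer 4, so div: -x = 8.
Step 6. [-x = 8] leading − — multiply by −1 ⇒ neg: x = -8.

Answer: x ∈ {-8}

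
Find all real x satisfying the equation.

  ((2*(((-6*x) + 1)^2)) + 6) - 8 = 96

Step 1. [((2*(((-6*x) + 1)^2)) + 6) - 8 = 96] peel the -8: add 8 from each side, so sub: (2*(((-6*x) + 1)^2)) + 6 = 104.
Step 2. [(2*(((-6*x) + 1)^2)) + 6 = 104] 2 | LHS and 2 | 104: pull 2 out ⇒ factor: (((-6*x) + 1)^2) + 3 = 52.
Step 3. [(((-6*x) + 1)^2) + 3 = 52] the outer +3 inverts by subtracting 3 ⇒ sub: ((-6*x) + 1)^2 = 49.
Step 4. [((-6*x) + 1)^2 = 49] LHS squared, RHS 49 ≥ 0: apply √ (±) ⇒ sqrt: (-6*x) + 1 = 7 or -7.
Step 5. [(-6*x) + 1 = 7 or -7] peel the +1: subtract 1 from each side. So sub: -6*x = 6 or -8.
Step 6. [-6*x = 6 or -8] leading coefficient -6: divide by -6, so div: x = -1 or 4/3.

Answer: x ∈ {-1, 4/3}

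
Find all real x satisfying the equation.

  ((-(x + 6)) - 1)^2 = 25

Step 1. [((-(x + 6)) - 1)^2 = 25] √ both sides: 25 ≥ 0 gives two branches, so sqrt: (-(x + 6)) - 1 = 5 or -5.
Step 2. [(-(x + 6)) - 1 = 5 or -5] 1 comes off first (add 1) ⇒ sub: -(x + 6) = 6 or -4.
Step 3. [-(x + 6) = 6 or -4] LHS negated; negate both sides. So neg: x + 6 = -6 or 4.
Step 4. [x + 6 = -6 or 4] subtract 6: x sits inside (… + 6), so sub: x = -12 or -2.

Answer: x ∈ {-12, -2}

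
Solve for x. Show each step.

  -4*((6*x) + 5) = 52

Step 1. [-4*((6*x) + 5) = 52] leading coefficient -4: divide by -4 ⇒ div: (6*x) + 5 = -13.
Step 2. [(6*x) + 5 = -13] 5 comes off first (subtract 5), so sub: 6*x = -18.
Step 3. [6*x = -18] LHS = 6·(…); ÷6 both sides, so div: x = -3.

Answer: x ∈ {-3}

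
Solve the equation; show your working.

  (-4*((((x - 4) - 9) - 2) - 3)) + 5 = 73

Step 1. [(-4*((((x - 4) - 9) - 2) - 3)) + 5 = 73] subtract 5: x sits inside (… + 5), so sub: -4*((((x - 4) - 9) - 2) - 3) = 68.
Step 2. [-4*((((x - 4) - 9) - 2) - 3) = 68] leading coefficient -4: divide by -4, so div: (((x - 4) - 9) - 2) - 3 = -17.
Step 3. [(((x - 4) - 9) - 2) - 3 = -17] 3 comes off first (add 3), so sub: ((x - 4) - 9) - 2 = -14.
Step 4. [((x - 4) - 9) - 2 = -14] add 2: x sits inside (… - 2) ⇒ sub: (x - 4) - 9 = -12.
Step 5. [(x - 4) - 9 = -12] -9 is outermost — add 9 both sides. So sub: x - 4 = -3.
Step 6. [x - 4 = -3] add 4: x sits inside (… - 4). So sub: x = 1.

Answer: x ∈ {1}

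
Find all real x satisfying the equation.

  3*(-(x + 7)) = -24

Step 1. [3*(-(x + 7)) = -24] LHS = 3·(…); ÷3 both sides ⇒ div: -(x + 7) = -8.
Step 2. [-(x + 7) = -8] LHS negated; negate both sides ⇒ neg: x + 7 = 8.
Step 3. [x + 7 = 8] +7 is outermost — subtract 7 both sides, so sub: x = 1.

Answer: x ∈ {1}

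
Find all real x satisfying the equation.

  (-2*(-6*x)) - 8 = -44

Step 1. [(-2*(-6*x)) - 8 = -44] common factor -2 (LHS and -44) — divide through ⇒ factor: (-6*x) + 4 = 22.
Step 2. [(-6*x) + 4 = 22] peel the +4: subtract 4 from each side. So sub: -6*x = 18.
Step 3. [-6*x = 18] leading coefficient -6: divide by -6. So div: x = -3.

Answer: x ∈ {-3}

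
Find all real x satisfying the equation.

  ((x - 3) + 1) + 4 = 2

Step 1. [((x - 3) + 1) + 4 = 2] peel the +4: subtract 4 from each side ⇒ sub: (x - 3) + 1 = -2.
Step 2. [(x - 3) + 1 = -2] the outer +1 inverts by subtracting 1 ⇒ sub: x - 3 = -3.
Step 3. [x - 3 = -3] peel the -3: add 3 from each side ⇒ sub: x = 0.

Answer: x ∈ {0}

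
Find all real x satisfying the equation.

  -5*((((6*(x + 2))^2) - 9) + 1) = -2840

Step 1. [-5*((((6*(x + 2))^2) - 9) + 1) = -2840] -5 out front; divide by -5. So div: (((6*(x + 2))^2) - 9) + 1 = 568.
Step 2. [(((6*(x + 2))^2) - 9) + 1 = 568] 1 comes off first (subtract 1), so sub: ((6*(x + 2))^2) - 9 = 567.
Step 3. [((6*(x + 2))^2) - 9 = 567] peel the -9: add 9 from each side, so sub: (6*(x + 2))^2 = 576.
Step 4. [(6*(x + 2))^2 = 576] √ both sides: 576 ≥ 0 gives two branches. So sqrt: 6*(x + 2) = 24 or -24.
Step 5. [6*(x + 2) = 24 or -24] 6 out front; divide by 6 ⇒ div: x + 2 = 4 or -4.
Step 6. [x + 2 = 4 or -4] +2 is outermost — subtract 2 both sides, so sub: x = 2 or -6.

Answer: x ∈ {-6, 2}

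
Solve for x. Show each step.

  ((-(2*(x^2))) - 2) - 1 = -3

Step 1. [((-(2*(x^2))) - 2) - 1 = -3] peel the -1: add 1 from each side, so sub: (-(2*(x^2))) - 2 = -2.
Step 2. [(-(2*(x^2))) - 2 = -2] the outer -2 inverts by adding 2 ⇒ sub: -(2*(x^2)) = 0.
Step 3. [-(2*(x^2)) = 0] leading − — multiply by −1. So neg: 2*(x^2) = 0.
Step 4. [2*(x^2) = 0] LHS = 2·(…); ÷2 both sides. So div: x^2 = 0.
Step 5. [x^2 = 0] LHS squared, RHS 0 ≥ 0: apply √ (±). So sqrt: x = 0.

Answer: x ∈ {0}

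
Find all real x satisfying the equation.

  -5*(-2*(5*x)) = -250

Step 1. [-5*(-2*(5*x)) = -250] -5·(inner) — divide through by -5. So div: -2*(5*x) = 50.
Step 2. [-2*(5*x) = 50] -2 out front; divide by -2. So div: 5*x = -25.
Step 3. [5*x = -25] divide by the outer 5, so div: x = -5.

Answer: x ∈ {-5}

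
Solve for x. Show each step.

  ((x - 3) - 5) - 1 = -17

Step 1. [((x - 3) - 5) - 1 = -17] -1 is outermost — add 1 both sides ⇒ sub: (x - 3) - 5 = -16.
Step 2. [(x - 3) - 5 = -16] add 5: x sits inside (… - 5), so sub: x - 3 = -11.
Step 3. [x - 3 = -11] the outer -3 inverts by adding 3. So sub: x = -8.

Answer: x ∈ {-8}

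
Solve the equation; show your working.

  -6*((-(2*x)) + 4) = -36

Step 1. [-6*((-(2*x)) + 4) = -36] -6·(inner) — divide through by -6, so div: (-(2*x)) + 4 = 6.
Step 2. [(-(2*x)) + 4 = 6] +4 is outermost — subtract 4 both sides. So sub: -(2*x) = 2.
Step 3. [-(2*x) = 2] leading − — multiply by −1. So neg: 2*x = -2.
Step 4. [2*x = -2] LHS = 2·(…); ÷2 both sides, so div: x = -1.

Answer: x ∈ {-1}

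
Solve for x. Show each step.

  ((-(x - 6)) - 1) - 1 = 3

Step 1. [((-(x - 6)) - 1) - 1 = 3] peel the -1: add 1 from each side. So sub: (-(x - 6)) - 1 = 4.
Step 2. [(-(x - 6)) - 1 = 4] the outer -1 inverts by adding 1. So sub: -(x - 6) = 5.
Step 3. [-(x - 6) = 5] LHS negated; negate both sides ⇒ neg: x - 6 = -5.
Step 4. [x - 6 = -5] peel the -6: add 6 from each side ⇒ sub: x = 1.

Answer: x ∈ {1}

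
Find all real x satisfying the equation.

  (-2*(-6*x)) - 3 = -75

Step 1. [(-2*(-6*x)) - 3 = -75] the outer -3 inverts by adding 3 ⇒ sub: -2*(-6*x) = -72.
Step 2. [-2*(-6*x) = -72] divide by the outer -2, so div: -6*x = 36.
Step 3. [-6*x = 36] -6·(inner) — divide through by -6. So div: x = -6.

Answer: x ∈ {-6}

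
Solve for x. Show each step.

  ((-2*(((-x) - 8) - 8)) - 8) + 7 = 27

Step 1. [((-2*(((-x) - 8) - 8)) - 8) + 7 = 27] subtract 7: x sits inside (… + 7), so sub: (-2*(((-x) - 8) - 8)) - 8 = 20.
Step 2. [(-2*(((-x) - 8) - 8)) - 8 = 20] -2 | LHS and -2 | 20: pull -2 out ⇒ factor: (((-x) - 8) - 8) + 4 = -10.
Step 3. [(((-x) - 8) - 8) + 4 = -10] peel the +4: subtract 4 from each side, so sub: ((-x) - 8) - 8 = -14.
Step 4. [((-x) - 8) - 8 = -14] add 8: x sits inside (… - 8), so sub: (-x) - 8 = -6.
Step 5. [(-x) - 8 = -6] -8 is outermost — add 8 both sides ⇒ sub: -x = 2.
Step 6. [-x = 2] LHS negated; negate both sides, so neg: x = -2.

Answer: x ∈ {-2}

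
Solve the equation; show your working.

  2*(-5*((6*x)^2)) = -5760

Step 1. [2*(-5*((6*x)^2)) = -5760] 2·(inner) — divide through by 2 ⇒ div: -5*((6*x)^2) = -2880.
Step 2. [-5*((6*x)^2) = -2880] divide by the outer -5 ⇒ div: (6*x)^2 = 576.
Step 3. [(6*x)^2 = 576] √ both sides: 576 ≥ 0 gives two branches, so sqrt: 6*x = 24 or -24.
Step 4. [6*x = 24 or -24] leading coefficient 6: divide by 6. So div: x = 4 or -4.

Answer: x ∈ {-4, 4}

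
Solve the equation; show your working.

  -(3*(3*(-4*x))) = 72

Step 1. [-(3*(3*(-4*x))) = 72] LHS negated; negate both sides ⇒ neg: 3*(3*(-4*x)) = -72.
Step 2. [3*(3*(-4*x)) = -72] 3 out front; divide by 3, so div: 3*(-4*x) = -24.
Step 3. [3*(-4*x) = -24] LHS = 3·(…); ÷3 both sides. So div: -4*x = -8.
Step 4. [-4*x = -8] leading coefficient -4: divide by -4 ⇒ div: x = 2.

Answer: x ∈ {2}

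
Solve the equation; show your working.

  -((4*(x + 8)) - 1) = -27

Step 1. [-((4*(x + 8)) - 1) = -27] flip signs both sides. So neg: (4*(x + 8)) - 1 = 27.
Step 2. [(4*(x + 8)) - 1 = 27] the outer -1 inverts by adding 1. So sub: 4*(x + 8) = 28.
Step 3. [4*(x + 8) = 28] divide by the outer 4, so div: x + 8 = 7.
Step 4. [x + 8 = 7] subtract 8: x sits inside (… + 8), so sub: x = -1.

Answer: x ∈ {-1}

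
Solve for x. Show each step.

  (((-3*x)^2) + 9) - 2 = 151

Step 1. [(((-3*x)^2) + 9) - 2 = 151] -2 is outermost — add 2 both sides. So sub: ((-3*x)^2) + 9 = 153.
Step 2. [((-3*x)^2) + 9 = 153] the outer +9 inverts by subtracting 9. So sub: (-3*x)^2 = 144.
Step 3. [(-3*x)^2 = 144] 144 ≥ 0, LHS is (·)² — take ±√, so sqrt: -3*x = 12 or -12.
Step 4. [-3*x = 12 or -12] -3 out front; divide by -3, so div: x = -4 or 4.

Answer: x ∈ {-4, 4}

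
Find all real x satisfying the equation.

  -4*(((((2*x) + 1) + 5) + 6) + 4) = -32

Step 1. [-4*(((((2*x) + 1) + 5) + 6) + 4) = -32] leading coefficient -4: divide by -4, so div: ((((2*x) + 1) + 5) + 6) + 4 = 8.
Step 2. [((((2*x) + 1) + 5) + 6) + 4 = 8] the outer +4 inverts by subtracting 4 ⇒ sub: (((2*x) + 1) + 5) + 6 = 4.
Step 3. [(((2*x) + 1) + 5) + 6 = 4] subtract 6: x sits inside (… + 6) ⇒ sub: ((2*x) + 1) + 5 = -2.
Step 4. [((2*x) + 1) + 5 = -2] subtract 5: x sits inside (… + 5). So sub: (2*x) + 1 = -7.
Step 5. [(2*x) + 1 = -7] 1 comes off first (subtract 1) ⇒ sub: 2*x = -8.
Step 6. [2*x = -8] LHS = 2·(…); ÷2 both sides. So div: x = -4.

Answer: x ∈ {-4}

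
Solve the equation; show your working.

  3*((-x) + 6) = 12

Step 1. [3*((-x) + 6) = 12] 3·(inner) — divide through by 3, so div: (-x) + 6 = 4.
Step 2. [(-x) + 6 = 4] 6 comes off first (subtract 6). So sub: -x = -2.
Step 3. [-x = -2] flip signs both sides. So neg: x = 2.

Answer: x ∈ {2}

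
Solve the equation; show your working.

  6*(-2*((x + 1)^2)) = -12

Step 1. [6*(-2*((x + 1)^2)) = -12] divide by the outer 6. So div: -2*((x + 1)^2) = -2.
Step 2. [-2*((x + 1)^2) = -2] LHS = -2·(…); ÷-2 both sides ⇒ div: (x + 1)^2 = 1.
Step 3. [(x + 1)^2 = 1] 1 ≥ 0, LHS is (·)² — take ±√. So sqrt: x + 1 = 1 or -1.
Step 4. [x + 1 = 1 or -1] subtract 1: x sits inside (… + 1) ⇒ sub: x = 0 or -2.

Answer: x ∈ {-2, 0}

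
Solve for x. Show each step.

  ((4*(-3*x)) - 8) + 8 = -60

Step 1. [((4*(-3*x)) - 8) + 8 = -60] 8 comes off first (subtract 8), so sub: (4*(-3*x)) - 8 = -68.
Step 2. [(4*(-3*x)) - 8 = -68] common factor 4 (LHS and -68) — divide through, so factor: (-3*x) - 2 = -17.
Step 3. [(-3*x) - 2 = -17] peel the -2: add 2 from each side, so sub: -3*x = -15.
Step 4. [-3*x = -15] -3 out front; divide by -3, so div: x = 5.

Answer: x ∈ {5}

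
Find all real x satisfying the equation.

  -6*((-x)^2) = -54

Step 1. [-6*((-x)^2) = -54] leading coefficient -6: divide by -6 ⇒ div: (-x)^2 = 9.
Step 2. [(-x)^2 = 9] LHS squared, RHS 9 ≥ 0: apply √ (±), so sqrt: -x = 3 or -3.
Step 3. [-x = 3 or -3] flip signs both sides. So neg: x = -3 or 3.

Answer: x ∈ {-3, 3}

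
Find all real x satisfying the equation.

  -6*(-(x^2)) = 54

Step 1. [-6*(-(x^2)) = 54] LHS = -6·(…); ÷-6 both sides, so div: -(x^2) = -9.
Step 2. [-(x^2) = -9] flip signs both sides, so neg: x^2 = 9.
Step 3. [x^2 = 9] LHS squared, RHS 9 ≥ 0: apply √ (±) ⇒ sqrt: x = 3 or -3.

Answer: x ∈ {-3, 3}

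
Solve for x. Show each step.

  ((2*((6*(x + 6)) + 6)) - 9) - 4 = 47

Step 1. [((2*((6*(x + 6)) + 6)) - 9) - 4 = 47] add 4: x sits inside (… - 4) ⇒ sub: (2*((6*(x + 6)) + 6)) - 9 = 51.
Step 2. [(2*((6*(x + 6)) + 6)) - 9 = 51] the outer -9 inverts by adding 9, so sub: 2*((6*(x + 6)) + 6) = 60.
Step 3. [2*((6*(x + 6)) + 6) = 60] LHS = 2·(…); ÷2 both sides. So div: (6*(x + 6)) + 6 = 30.
Step 4. [(6*(x + 6)) + 6 = 30] 6 | LHS and 6 | 30: pull 6 out ⇒ factor: (x + 6) + 1 = 5.
Step 5. [(x + 6) + 1 = 5] 1 comes off first (subtract 1) ⇒ sub: x + 6 = 4.
Step 6. [x + 6 = 4] subtract 6: x sits inside (… + 6) ⇒ sub: x = -2.

Answer: x ∈ {-2}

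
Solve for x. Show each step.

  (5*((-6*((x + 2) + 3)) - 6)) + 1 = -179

Step 1. [(5*((-6*((x + 2) + 3)) - 6)) + 1 = -179] 1 comes off first (subtract 1) ⇒ sub: 5*((-6*((x + 2) + 3)) - 6) = -180.
Step 2. [5*((-6*((x + 2) + 3)) - 6) = -180] leading coefficient 5: divide by 5, so div: (-6*((x + 2) + 3)) - 6 = -36.
Step 3. [(-6*((x + 2) + 3)) - 6 = -36] -6 | LHS and -6 | -36: pull -6 out ⇒ factor: ((x + 2) + 3) + 1 = 6.
Step 4. [((x + 2) + 3) + 1 = 6] 1 comes off first (subtract 1) ⇒ sub: (x + 2) + 3 = 5.
Step 5. [(x + 2) + 3 = 5] peel the +3: subtract 3 from each side. So sub: x + 2 = 2.
Step 6. [x + 2 = 2] +2 is outermost — subtract 2 both sides, so sub: x = 0.

Answer: x ∈ {0}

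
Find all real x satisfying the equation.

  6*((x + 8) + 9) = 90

Step 1. [6*((x + 8) + 9) = 90] divide by the outer 6 ⇒ div: (x + 8) + 9 = 15.
Step 2. [(x + 8) + 9 = 15] peel the +9: subtract 9 from each side ⇒ sub: x + 8 = 6.
Step 3. [x + 8 = 6] peel the +8: subtract 8 from each side, so sub: x = -2.

Answer: x ∈ {-2}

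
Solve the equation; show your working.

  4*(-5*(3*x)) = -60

Step 1. [4*(-5*(3*x)) = -60] 4 out front; divide by 4, so div: -5*(3*x) = -15.
Step 2. [-5*(3*x) = -15] -5 out front; divide by -5 ⇒ div: 3*x = 3.
Step 3. [3*x = 3] leading coefficient 3: divide by 3, so div: x = 1.

Answer: x ∈ {1}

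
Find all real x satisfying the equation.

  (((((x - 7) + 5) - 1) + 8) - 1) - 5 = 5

Step 1. [(((((x - 7) + 5) - 1) + 8) - 1) - 5 = 5] the outer -5 inverts by adding 5, so sub: ((((x - 7) + 5) - 1) + 8) - 1 = 10.
Step 2. [((((x - 7) + 5) - 1) + 8) - 1 = 10] -1 is outermost — add 1 both sides, so sub: (((x - 7) + 5) - 1) + 8 = 11.
Step 3. [(((x - 7) + 5) - 1) + 8 = 11] the outer +8 inverts by subtracting 8 ⇒ sub: ((x - 7) + 5) - 1 = 3.
Step 4. [((x - 7) + 5) - 1 = 3] -1 is outermost — add 1 both sides ⇒ sub: (x - 7) + 5 = 4.
Step 5. [(x - 7) + 5 = 4] 5 comes off first (subtract 5) ⇒ sub: x - 7 = -1.
Step 6. [x - 7 = -1] peel the -7: add 7 from each side. So sub: x = 6.

Answer: x ∈ {6}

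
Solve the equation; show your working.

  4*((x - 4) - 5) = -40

Step 1. [4*((x - 4) - 5) = -40] leading coefficient 4: divide by 4. So div: (x - 4) - 5 = -10.
Step 2. [(x - 4) - 5 = -10] 5 comes off first (add 5), so sub: x - 4 = -5.
Step 3. [x - 4 = -5] the outer -4 inverts by adding 4, so sub: x = -1.

Answer: x ∈ {-1}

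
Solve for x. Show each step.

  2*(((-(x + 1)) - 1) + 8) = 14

Step 1. [2*(((-(x + 1)) - 1) + 8) = 14] LHS = 2·(…); ÷2 both sides. So div: ((-(x + 1)) - 1) + 8 = 7.
Step 2. [((-(x + 1)) - 1) + 8 = 7] 8 comes off first (subtract 8) ⇒ sub: (-(x + 1)) - 1 = -1.
Step 3. [(-(x + 1)) - 1 = -1] -1 is outermost — add 1 both sides. So sub: -(x + 1) = 0.
Step 4. [-(x + 1) = 0] flip signs both sides ⇒ neg: x + 1 = 0.
Step 5. [x + 1 = 0] peel the +1: subtract 1 from each side. So sub: x = -1.

Answer: x ∈ {-1}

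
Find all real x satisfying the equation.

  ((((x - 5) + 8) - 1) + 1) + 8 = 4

Step 1. [((((x - 5) + 8) - 1) + 1) + 8 = 4] +8 is outermost — subtract 8 both sides, so sub: (((x - 5) + 8) - 1) + 1 = -4.
Step 2. [(((x - 5) + 8) - 1) + 1 = -4] peel the +1: subtract 1 from each side. So sub: ((x - 5) + 8) - 1 = -5.
Step 3. [((x - 5) + 8) - 1 = -5] 1 comes off first (add 1). So sub: (x - 5) + 8 = -4.
Step 4. [(x - 5) + 8 = -4] subtract 8: x sits inside (… + 8). So sub: x - 5 = -12.
Step 5. [x - 5 = -12] add 5: x sits inside (… - 5). So sub: x = -7.

Answer: x ∈ {-7}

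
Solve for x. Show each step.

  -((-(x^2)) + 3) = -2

Step 1. [-((-(x^2)) + 3) = -2] leading − — multiply by −1. So neg: (-(x^2)) + 3 = 2.
Step 2. [(-(x^2)) + 3 = 2] subtract 3: x sits inside (… + 3), so sub: -(x^2) = -1.
Step 3. [-(x^2) = -1] leading − — multiply by −1 ⇒ neg: x^2 = 1.
Step 4. [x^2 = 1] √ both sides: 1 ≥ 0 gives two branches. So sqrt: x = 1 or -1.

Answer: x ∈ {-1, 1}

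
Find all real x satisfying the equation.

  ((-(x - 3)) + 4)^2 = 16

Step 1. [((-(x - 3)) + 4)^2 = 16] 16 ≥ 0, LHS is (·)² — take ±√ ⇒ sqrt: (-(x - 3)) + 4 = 4 or -4.
Step 2. [(-(x - 3)) + 4 = 4 or -4] peel the +4: subtract 4 from each side, so sub: -(x - 3) = 0 or -8.
Step 3. [-(x - 3) = 0 or -8] flip signs both sides. So neg: x - 3 = 0 or 8.
Step 4. [x - 3 = 0 or 8] add 3: x sits inside (… - 3) ⇒ sub: x = 3 or 11.

Answer: x ∈ {3, 11}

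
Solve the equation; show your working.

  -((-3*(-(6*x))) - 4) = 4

Step 1. [-((-3*(-(6*x))) - 4) = 4] LHS negated; negate both sides, so neg: (-3*(-(6*x))) - 4 = -4.
Step 2. [(-3*(-(6*x))) - 4 = -4] 4 comes off first (add 4), so sub: -3*(-(6*x)) = 0.
Step 3. [-3*(-(6*x)) = 0] LHS = -3·(…); ÷-3 both sides, so div: -(6*x) = 0.
Step 4. [-(6*x) = 0] flip signs both sides. So neg: 6*x = 0.
Step 5. [6*x = 0] divide by the outer 6 ⇒ div: x = 0.

Answer: x ∈ {0}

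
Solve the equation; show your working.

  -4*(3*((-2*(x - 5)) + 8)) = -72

Step 1. [-4*(3*((-2*(x - 5)) + 8)) = -72] leading coefficient -4: divide by -4, so div: 3*((-2*(x - 5)) + 8) = 18.
Step 2. [3*((-2*(x - 5)) + 8) = 18] leading coefficient 3: divide by 3 ⇒ div: (-2*(x - 5)) + 8 = 6.
Step 3. [(-2*(x - 5)) + 8 = 6] the outer +8 inverts by subtracting 8 ⇒ sub: -2*(x - 5) = -2.
Step 4. [-2*(x - 5) = -2] -2 out front; divide by -2 ⇒ div: x - 5 = 1.
Step 5. [x - 5 = 1] the outer -5 inverts by adding 5, so sub: x = 6.

Answer: x ∈ {6}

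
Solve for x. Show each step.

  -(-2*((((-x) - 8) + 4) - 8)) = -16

Step 1. [-(-2*((((-x) - 8) + 4) - 8)) = -16] LHS negated; negate both sides, so neg: -2*((((-x) - 8) + 4) - 8) = 16.
Step 2. [-2*((((-x) - 8) + 4) - 8) = 16] leading coefficient -2: divide by -2, so div: (((-x) - 8) + 4) - 8 = -8.
Step 3. [(((-x) - 8) + 4) - 8 = -8] 8 comes off first (add 8), so sub: ((-x) - 8) + 4 = 0.
Step 4. [((-x) - 8) + 4 = 0] the outer +4 inverts by subtracting 4. So sub: (-x) - 8 = -4.
Step 5. [(-x) - 8 = -4] -8 is outermost — add 8 both sides, so sub: -x = 4.
Step 6. [-x = 4] leading − — multiply by −1 ⇒ neg: x = -4.

Answer: x ∈ {-4}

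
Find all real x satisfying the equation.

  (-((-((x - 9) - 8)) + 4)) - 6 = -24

Step 1. [(-((-((x - 9) - 8)) + 4)) - 6 = -24] add 6: x sits inside (… - 6), so sub: -((-((x - 9) - 8)) + 4) = -18.
Step 2. [-((-((x - 9) - 8)) + 4) = -18] flip signs both sides ⇒ neg: (-((x - 9) - 8)) + 4 = 18.
Step 3. [(-((x - 9) - 8)) + 4 = 18] the outer +4 inverts by subtracting 4. So sub: -((x - 9) - 8) = 14.
Step 4. [-((x - 9) - 8) = 14] LHS negated; negate both sides, so neg: (x - 9) - 8 = -14.
Step 5. [(x - 9) - 8 = -14] the outer -8 inverts by adding 8. So sub: x - 9 = -6.
Step 6. [x - 9 = -6] add 9: x sits inside (… - 9), so sub: x = 3.

Answer: x ∈ {3}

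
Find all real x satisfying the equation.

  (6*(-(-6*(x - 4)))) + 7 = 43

Step 1. [(6*(-(-6*(x - 4)))) + 7 = 43] 7 comes off first (subtract 7). So sub: 6*(-(-6*(x - 4))) = 36.
Step 2. [6*(-(-6*(x - 4))) = 36] 6 out front; divide by 6 ⇒ div: -(-6*(x - 4)) = 6.
Step 3. [-(-6*(x - 4)) = 6] flip signs both sides. So neg: -6*(x - 4) = -6.
Step 4. [-6*(x - 4) = -6] -6 out front; divide by -6 ⇒ div: x - 4 = 1.
Step 5. [x - 4 = 1] -4 is outermost — add 4 both sides, so sub: x = 5.

Answer: x ∈ {5}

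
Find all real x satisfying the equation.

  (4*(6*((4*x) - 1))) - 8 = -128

Step 1. [(4*(6*((4*x) - 1))) - 8 = -128] -8 is outermost — add 8 both sides, so sub: 4*(6*((4*x) - 1)) = -120.
Step 2. [4*(6*((4*x) - 1)) = -120] LHS = 4·(…); ÷4 both sides ⇒ div: 6*((4*x) - 1) = -30.
Step 3. [6*((4*x) - 1) = -30] divide by the outer 6 ⇒ div: (4*x) - 1 = -5.
Step 4. [(4*x) - 1 = -5] peel the -1: add 1 from each side. So sub: 4*x = -4.
Step 5. [4*x = -4] LHS = 4·(…); ÷4 both sides ⇒ div: x = -1.

Answer: x ∈ {-1}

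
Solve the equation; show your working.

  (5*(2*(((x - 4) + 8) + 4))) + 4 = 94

Step 1. [(5*(2*(((x - 4) + 8) + 4))) + 4 = 94] 4 comes off first (subtract 4), so sub: 5*(2*(((x - 4) + 8) + 4)) = 90.
Step 2. [5*(2*(((x - 4) + 8) + 4)) = 90] leading coefficient 5: divide by 5 ⇒ div: 2*(((x - 4) + 8) + 4) = 18.
Step 3. [2*(((x - 4) + 8) + 4) = 18] divide by the outer 2, so div: ((x - 4) + 8) + 4 = 9.
Step 4. [((x - 4) + 8) + 4 = 9] 4 comes off first (subtract 4). So sub: (x - 4) + 8 = 5.
Step 5. [(x - 4) + 8 = 5] peel the +8: subtract 8 from each side. So sub: x - 4 = -3.
Step 6. [x - 4 = -3] add 4: x sits inside (… - 4) ⇒ sub: x = 1.

Answer: x ∈ {1}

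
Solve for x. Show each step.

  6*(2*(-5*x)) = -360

Step 1. [6*(2*(-5*x)) = -360] LHS = 6·(…); ÷6 both sides, so div: 2*(-5*x) = -60.
Step 2. [2*(-5*x) = -60] leading coefficient 2: divide by 2, so div: -5*x = -30.
Step 3. [-5*x = -30] -5 out front; divide by -5. So div: x = 6.

Answer: x ∈ {6}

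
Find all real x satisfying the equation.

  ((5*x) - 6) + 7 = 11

Step 1. [((5*x) - 6) + 7 = 11] the outer +7 inverts by subtracting 7. So sub: (5*x) - 6 = 4.
Step 2. [(5*x) - 6 = 4] 6 comes off first (add 6). So sub: 5*x = 10.
Step 3. [5*x = 10] 5·(inner) — divide through by 5 ⇒ div: x = 2.

Answer: x ∈ {2}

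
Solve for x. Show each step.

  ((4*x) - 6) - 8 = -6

Step 1. [((4*x) - 6) - 8 = -6] -8 is outermost — add 8 both sides ⇒ sub: (4*x) - 6 = 2.
Step 2. [(4*x) - 6 = 2] add 6: x sits inside (… - 6), so sub: 4*x = 8.
Step 3. [4*x = 8] leading coefficient 4: divide by 4. So div: x = 2.

Answer: x ∈ {2}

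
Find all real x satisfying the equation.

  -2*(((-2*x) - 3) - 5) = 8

Step 1. [-2*(((-2*x) - 3) - 5) = 8] divide by the outer -2 ⇒ div: ((-2*x) - 3) - 5 = -4.
Step 2. [((-2*x) - 3) - 5 = -4] add 5: x sits inside (… - 5). So sub: (-2*x) - 3 = 1.
Step 3. [(-2*x) - 3 = 1] add 3: x sits inside (… - 3) ⇒ sub: -2*x = 4.
Step 4. [-2*x = 4] -2·(inner) — divide through by -2, so div: x = -2.

Answer: x ∈ {-2}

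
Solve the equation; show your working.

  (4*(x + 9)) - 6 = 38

Step 1. [(4*(x + 9)) - 6 = 38] peel the -6: add 6 from each side. So sub: 4*(x + 9) = 44.
Step 2. [4*(x + 9) = 44] leading coefficient 4: divide by 4, so div: x + 9 = 11.
Step 3. [x + 9 = 11] peel the +9: subtract 9 from each side ⇒ sub: x = 2.

Answer: x ∈ {2}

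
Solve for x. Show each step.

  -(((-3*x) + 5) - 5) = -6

Step 1. [-(((-3*x) + 5) - 5) = -6] LHS negated; negate both sides ⇒ neg: ((-3*x) + 5) - 5 = 6.
Step 2. [((-3*x) + 5) - 5 = 6] add 5: x sits inside (… - 5). So sub: (-3*x) + 5 = 11.
Step 3. [(-3*x) + 5 = 11] 5 comes off first (subtract 5) ⇒ sub: -3*x = 6.
Step 4. [-3*x = 6] divide by the outer -3. So div: x = -2.

Answer: x ∈ {-2}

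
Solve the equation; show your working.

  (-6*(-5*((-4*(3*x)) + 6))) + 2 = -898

Step 1. [(-6*(-5*((-4*(3*x)) + 6))) + 2 = -898] +2 is outermost — subtract 2 both sides, so sub: -6*(-5*((-4*(3*x)) + 6)) = -900.
Step 2. [-6*(-5*((-4*(3*x)) + 6)) = -900] divide by the outer -6 ⇒ div: -5*((-4*(3*x)) + 6) = 150.
Step 3. [-5*((-4*(3*x)) + 6) = 150] -5·(inner) — divide through by -5. So div: (-4*(3*x)) + 6 = -30.
Step 4. [(-4*(3*x)) + 6 = -30] +6 is outermost — subtract 6 both sides, so sub: -4*(3*x) = -36.
Step 5. [-4*(3*x) = -36] LHS = -4·(…); ÷-4 both sides ⇒ div: 3*x = 9.
Step 6. [3*x = 9] leading coefficient 3: divide by 3 ⇒ div: x = 3.

Answer: x ∈ {3}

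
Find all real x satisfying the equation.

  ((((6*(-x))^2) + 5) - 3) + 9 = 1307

Step 1. [((((6*(-x))^2) + 5) - 3) + 9 = 1307] the outer +9 inverts by subtracting 9 ⇒ sub: (((6*(-x))^2) + 5) - 3 = 1298.
Step 2. [(((6*(-x))^2) + 5) - 3 = 1298] -3 is outermost — add 3 both sides ⇒ sub: ((6*(-x))^2) + 5 = 1301.
Step 3. [((6*(-x))^2) + 5 = 1301] subtract 5: x sits inside (… + 5) ⇒ sub: (6*(-x))^2 = 1296.
Step 4. [(6*(-x))^2 = 1296] √ both sides: 1296 ≥ 0 gives two branches ⇒ sqrt: 6*(-x) = 36 or -36.
Step 5. [6*(-x) = 36 or -36] leading coefficient 6: divide by 6. So div: -x = 6 or -6.
Step 6. [-x = 6 or -6] LHS negated; negate both sides, so neg: x = -6 or 6.

Answer: x ∈ {-6, 6}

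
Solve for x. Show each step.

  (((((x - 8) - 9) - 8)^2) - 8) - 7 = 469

Step 1. [(((((x - 8) - 9) - 8)^2) - 8) - 7 = 469] peel the -7: add 7 from each side ⇒ sub: ((((x - 8) - 9) - 8)^2) - 8 = 476.
Step 2. [((((x - 8) - 9) - 8)^2) - 8 = 476] -8 is outermost — add 8 both sides, so sub: (((x - 8) - 9) - 8)^2 = 484.
Step 3. [(((x - 8) - 9) - 8)^2 = 484] √ both sides: 484 ≥ 0 gives two branches. So sqrt: ((x - 8) - 9) - 8 = 22 or -22.
Step 4. [((x - 8) - 9) - 8 = 22 or -22] peel the -8: add 8 from each side. So sub: (x - 8) - 9 = 30 or -14.
Step 5. [(x - 8) - 9 = 30 or -14] peel the -9: add 9 from each side ⇒ sub: x - 8 = 39 or -5.
Step 6. [x - 8 = 39 or -5] add 8: x sits inside (… - 8), so sub: x = 47 or 3.

Answer: x ∈ {3, 47}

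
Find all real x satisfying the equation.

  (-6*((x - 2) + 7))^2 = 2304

Step 1. [(-6*((x - 2) + 7))^2 = 2304] 2304 ≥ 0, LHS is (·)² — take ±√, so sqrt: -6*((x - 2) + 7) = 48 or -48.
Step 2. [-6*((x - 2) + 7) = 48 or -48] divide by the outer -6. So div: (x - 2) + 7 = -8 or 8.
Step 3. [(x - 2) + 7 = -8 or 8] the outer +7 inverts by subtracting 7. So sub: x - 2 = -15 or 1.
Step 4. [x - 2 = -15 or 1] the outer -2 inverts by adding 2. So sub: x = -13 or 3.

Answer: x ∈ {-13, 3}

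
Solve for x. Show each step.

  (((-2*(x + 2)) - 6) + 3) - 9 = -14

Step 1. [(((-2*(x + 2)) - 6) + 3) - 9 = -14] -9 is outermost — add 9 both sides ⇒ sub: ((-2*(x + 2)) - 6) + 3 = -5.
Step 2. [((-2*(x + 2)) - 6) + 3 = -5] peel the +3: subtract 3 from each side. So sub: (-2*(x + 2)) - 6 = -8.
Step 3. [(-2*(x + 2)) - 6 = -8] -2 divides every term; factor it out ⇒ factor: (x + 2) + 3 = 4.
Step 4. [(x + 2) + 3 = 4] peel the +3: subtract 3 from each side. So sub: x + 2 = 1.
Step 5. [x + 2 = 1] +2 is outermost — subtract 2 both sides ⇒ sub: x = -1.

Answer: x ∈ {-1}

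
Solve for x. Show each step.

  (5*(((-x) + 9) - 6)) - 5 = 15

Step 1. [(5*(((-x) + 9) - 6)) - 5 = 15] 5 divides every term; factor it out, so factor: (((-x) + 9) - 6) - 1 = 3.
Step 2. [(((-x) + 9) - 6) - 1 = 3] 1 comes off first (add 1). So sub: ((-x) + 9) - 6 = 4.
Step 3. [((-x) + 9) - 6 = 4] peel the -6: add 6 from each side, so sub: (-x) + 9 = 10.
Step 4. [(-x) + 9 = 10] +9 is outermost — subtract 9 both sides. So sub: -x = 1.
Step 5. [-x = 1] flip signs both sides. So neg: x = -1.

Answer: x ∈ {-1}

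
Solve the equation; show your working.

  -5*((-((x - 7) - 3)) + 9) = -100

Step 1. [-5*((-((x - 7) - 3)) + 9) = -100] -5 out front; divide by -5 ⇒ div: (-((x - 7) - 3)) + 9 = 20.
Step 2. [(-((x - 7) - 3)) + 9 = 20] peel the +9: subtract 9 from each side ⇒ sub: -((x - 7) - 3) = 11.
Step 3. [-((x - 7) - 3) = 11] flip signs both sides ⇒ neg: (x - 7) - 3 = -11.
Step 4. [(x - 7) - 3 = -11] the outer -3 inverts by adding 3. So sub: x - 7 = -8.
Step 5. [x - 7 = -8] the outer -7 inverts by adding 7. So sub: x = -1.

Answer: x ∈ {-1}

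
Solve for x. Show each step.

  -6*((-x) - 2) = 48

Step 1. [-6*((-x) - 2) = 48] -6 out front; divide by -6. So div: (-x) - 2 = -8.
Step 2. [(-x) - 2 = -8] the outer -2 inverts by adding 2 ⇒ sub: -x = -6.
Step 3. [-x = -6] LHS negated; negate both sides ⇒ neg: x = 6.

Answer: x ∈ {6}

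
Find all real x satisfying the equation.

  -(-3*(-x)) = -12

Step 1. [-(-3*(-x)) = -12] LHS negated; negate both sides, so neg: -3*(-x) = 12.
Step 2. [-3*(-x) = 12] divide by the outer -3 ⇒ div: -x = -4.
Step 3. [-x = -4] flip signs both sides ⇒ neg: x = 4.

Answer: x ∈ {4}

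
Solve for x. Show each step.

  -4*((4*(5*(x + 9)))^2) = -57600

Step 1. [-4*((4*(5*(x + 9)))^2) = -57600] divide by the outer -4 ⇒ div: (4*(5*(x + 9)))^2 = 14400.
Step 2. [(4*(5*(x + 9)))^2 = 14400] LHS squared, RHS 14400 ≥ 0: apply √ (±) ⇒ sqrt: 4*(5*(x + 9)) = 120 or -120.
Step 3. [4*(5*(x + 9)) = 120 or -120] leading coefficient 4: divide by 4 ⇒ div: 5*(x + 9) = 30 or -30.
Step 4. [5*(x + 9) = 30 or -30] 5·(inner) — divide through by 5, so div: x + 9 = 6 or -6.
Step 5. [x + 9 = 6 or -6] subtract 9: x sits inside (… + 9). So sub: x = -3 or -15.

Answer: x ∈ {-15, -3}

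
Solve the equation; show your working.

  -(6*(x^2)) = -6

Step 1. [-(6*(x^2)) = -6] LHS negated; negate both sides, so neg: 6*(x^2) = 6.
Step 2. [6*(x^2) = 6] divide by the outer 6, so div: x^2 = 1.
Step 3. [x^2 = 1] √ both sides: 1 ≥ 0 gives two branches. So sqrt: x = 1 or -1.

Answer: x ∈ {-1, 1}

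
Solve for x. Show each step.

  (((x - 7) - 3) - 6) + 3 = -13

Step 1. [(((x - 7) - 3) - 6) + 3 = -13] subtract 3: x sits inside (… + 3), so sub: ((x - 7) - 3) - 6 = -16.
Step 2. [((x - 7) - 3) - 6 = -16] the outer -6 inverts by adding 6. So sub: (x - 7) - 3 = -10.
Step 3. [(x - 7) - 3 = -10] the outer -3 inverts by adding 3. So sub: x - 7 = -7.
Step 4. [x - 7 = -7] add 7: x sits inside (… - 7), so sub: x = 0.

Answer: x ∈ {0}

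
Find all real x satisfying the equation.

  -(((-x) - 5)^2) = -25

Step 1. [-(((-x) - 5)^2) = -25] leading − — multiply by −1 ⇒ neg: ((-x) - 5)^2 = 25.
Step 2. [((-x) - 5)^2 = 25] LHS squared, RHS 25 ≥ 0: apply √ (±), so sqrt: (-x) - 5 = 5 or -5.
Step 3. [(-x) - 5 = 5 or -5] -5 is outermost — add 5 both sides ⇒ sub: -x = 10 or 0.
Step 4. [-x = 10 or 0] LHS negated; negate both sides, so neg: x = -10 or 0.

Answer: x ∈ {-10, 0}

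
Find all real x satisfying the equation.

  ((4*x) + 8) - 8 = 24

Step 1. [((4*x) + 8) - 8 = 24] -8 is outermost — add 8 both sides. So sub: (4*x) + 8 = 32.
Step 2. [(4*x) + 8 = 32] 4 | LHS and 4 | 32: pull 4 out. So factor: x + 2 = 8.
Step 3. [x + 2 = 8] +2 is outermost — subtract 2 both sides. So sub: x = 6.

Answer: x ∈ {6}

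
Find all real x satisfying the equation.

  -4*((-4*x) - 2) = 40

Step 1. [-4*((-4*x) - 2) = 40] -4 out front; divide by -4, so div: (-4*x) - 2 = -10.
Step 2. [(-4*x) - 2 = -10] peel the -2: add 2 from each side. So sub: -4*x = -8.
Step 3. [-4*x = -8] leading coefficient -4: divide by -4 ⇒ div: x = 2.

Answer: x ∈ {2}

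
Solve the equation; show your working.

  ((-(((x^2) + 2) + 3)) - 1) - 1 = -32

Step 1. [((-(((x^2) + 2) + 3)) - 1) - 1 = -32] peel the -1: add 1 from each side ⇒ sub: (-(((x^2) + 2) + 3)) - 1 = -31.
Step 2. [(-(((x^2) + 2) + 3)) - 1 = -31] the outer -1 inverts by adding 1. So sub: -(((x^2) + 2) + 3) = -30.
Step 3. [-(((x^2) + 2) + 3) = -30] LHS negated; negate both sides, so neg: ((x^2) + 2) + 3 = 30.
Step 4. [((x^2) + 2) + 3 = 30] 3 comes off first (subtract 3), so sub: (x^2) + 2 = 27.
Step 5. [(x^2) + 2 = 27] the outer +2 inverts by subtracting 2. So sub: x^2 = 25.
Step 6. [x^2 = 25] √ both sides: 25 ≥ 0 gives two branches, so sqrt: x = 5 or -5.

Answer: x ∈ {-5, 5}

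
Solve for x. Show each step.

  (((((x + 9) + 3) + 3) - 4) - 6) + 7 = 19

Step 1. [(((((x + 9) + 3) + 3) - 4) - 6) + 7 = 19] peel the +7: subtract 7 from each side. So sub: ((((x + 9) + 3) + 3) - 4) - 6 = 12.
Step 2. [((((x + 9) + 3) + 3) - 4) - 6 = 12] -6 is outermost — add 6 both sides, so sub: (((x + 9) + 3) + 3) - 4 = 18.
Step 3. [(((x + 9) + 3) + 3) - 4 = 18] peel the -4: add 4 from each side, so sub: ((x + 9) + 3) + 3 = 22.
Step 4. [((x + 9) + 3) + 3 = 22] subtract 3: x sits inside (… + 3). So sub: (x + 9) + 3 = 19.
Step 5. [(x + 9) + 3 = 19] peel the +3: subtract 3 from each side, so sub: x + 9 = 16.
Step 6. [x + 9 = 16] peel the +9: subtract 9 from each side. So sub: x = 7.

Answer: x ∈ {7}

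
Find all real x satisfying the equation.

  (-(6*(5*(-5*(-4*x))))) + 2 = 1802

Step 1. [(-(6*(5*(-5*(-4*x))))) + 2 = 1802] subtract 2: x sits inside (… + 2). So sub: -(6*(5*(-5*(-4*x)))) = 1800.
Step 2. [-(6*(5*(-5*(-4*x)))) = 1800] leading − — multiply by −1 ⇒ neg: 6*(5*(-5*(-4*x))) = -1800.
Step 3. [6*(5*(-5*(-4*x))) = -1800] divide by the outer 6. So div: 5*(-5*(-4*x)) = -300.
Step 4. [5*(-5*(-4*x)) = -300] LHS = 5·(…); ÷5 both sides, so div: -5*(-4*x) = -60.
Step 5. [-5*(-4*x) = -60] -5·(inner) — divide through by -5. So div: -4*x = 12.
Step 6. [-4*x = 12] -4 out front; divide by -4 ⇒ div: x = -3.

Answer: x ∈ {-3}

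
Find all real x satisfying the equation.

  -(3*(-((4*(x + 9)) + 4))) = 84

Step 1. [-(3*(-((4*(x + 9)) + 4))) = 84] flip signs both sides. So neg: 3*(-((4*(x + 9)) + 4)) = -84.
Step 2. [3*(-((4*(x + 9)) + 4)) = -84] divide by the outer 3 ⇒ div: -((4*(x + 9)) + 4) = -28.
Step 3. [-((4*(x + 9)) + 4) = -28] flip signs both sides ⇒ neg: (4*(x + 9)) + 4 = 28.
Step 4. [(4*(x + 9)) + 4 = 28] 4 | LHS and 4 | 28: pull 4 out, so factor: (x + 9) + 1 = 7.
Step 5. [(x + 9) + 1 = 7] subtract 1: x sits inside (… + 1). So sub: x + 9 = 6.
Step 6. [x + 9 = 6] the outer +9 inverts by subtracting 9, so sub: x = -3.

Answer: x ∈ {-3}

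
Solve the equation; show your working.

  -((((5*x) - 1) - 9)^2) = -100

Step 1. [-((((5*x) - 1) - 9)^2) = -100] leading − — multiply by −1. So neg: (((5*x) - 1) - 9)^2 = 100.
Step 2. [(((5*x) - 1) - 9)^2 = 100] LHS squared, RHS 100 ≥ 0: apply √ (±). So sqrt: ((5*x) - 1) - 9 = 10 or -10.
Step 3. [((5*x) - 1) - 9 = 10 or -10] 9 comes off first (add 9). So sub: (5*x) - 1 = 19 or -1.
Step 4. [(5*x) - 1 = 19 or -1] the outer -1 inverts by adding 1. So sub: 5*x = 20 or 0.
Step 5. [5*x = 20 or 0] leading coefficient 5: divide by 5 ⇒ div: x = 4 or 0.

Answer: x ∈ {0, 4}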